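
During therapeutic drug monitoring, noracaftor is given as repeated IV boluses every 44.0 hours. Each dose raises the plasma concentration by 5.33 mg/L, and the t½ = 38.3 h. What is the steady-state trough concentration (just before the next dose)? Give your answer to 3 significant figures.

k = ln 2 / 38.3 = 0.01810 h⁻¹
Fraction remaining after one interval: e^(−kτ) = e^(−0.01810 × 44.0) = 0.4510
R = 1 / (1 − 0.4510) = 1.821
Css,max = 5.33 × 1.821 = 9.708 mg/L
Css,min = Css,max × e^(−kτ) = 9.708 × 0.4510 ≈ 4.38 mg/L

4.38 mg/L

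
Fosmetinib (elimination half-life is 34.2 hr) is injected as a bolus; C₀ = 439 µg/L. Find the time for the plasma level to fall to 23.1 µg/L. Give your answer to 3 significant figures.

k = ln 2 / 34.2 = 0.02027 hr⁻¹
C(t) = C₀ e^(−kt)  ⇒  t = ln(C₀/C) / k
t = ln(439/23.1) / 0.02027 = 2.945 / 0.02027 ≈ 145 hours

145 hours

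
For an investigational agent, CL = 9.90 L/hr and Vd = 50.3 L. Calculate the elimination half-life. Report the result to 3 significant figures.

3.52 hours

k = CL / V = 9.90 / 50.3 = 0.1968 hr⁻¹
t½ = ln 2 / k = ln 2 / 0.1968 ≈ 3.52 hours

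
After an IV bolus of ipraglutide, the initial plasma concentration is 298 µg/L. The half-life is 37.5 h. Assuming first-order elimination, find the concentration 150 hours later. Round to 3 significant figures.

k = ln 2 / 37.5 = 0.01848 h⁻¹
150 h is 4.000 half-lives, so C = 298 × (1/2)^4.000 = 298 × 0.06250 ≈ 18.6 µg/L

18.6 µg/L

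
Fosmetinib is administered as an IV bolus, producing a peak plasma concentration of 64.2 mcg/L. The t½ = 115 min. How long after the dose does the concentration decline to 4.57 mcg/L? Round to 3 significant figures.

438 minutes

k = ln 2 / 115 = 0.006027 min⁻¹
C(t) = C₀ e^(−kt)  ⇒  t = ln(C₀/C) / k
t = ln(64.2/4.57) / 0.006027 = 2.642 / 0.006027 ≈ 438 minutes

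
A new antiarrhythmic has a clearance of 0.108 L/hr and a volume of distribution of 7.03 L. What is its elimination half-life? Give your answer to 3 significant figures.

k = CL / V = 0.108 / 7.03 = 0.01536 hr⁻¹
t½ = ln 2 / k = ln 2 / 0.01536 ≈ 45.1 hours

45.1 hours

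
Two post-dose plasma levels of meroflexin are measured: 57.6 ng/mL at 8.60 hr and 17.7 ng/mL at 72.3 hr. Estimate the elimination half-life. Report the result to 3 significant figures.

37.4 hours

k = ln(C₁/C₂) / (t₂ − t₁) = ln(57.6/17.7) / (72.3 − 8.60)
  = 1.180 / 63.70 = 0.01852 hr⁻¹
t½ = ln 2 / k = ln 2 / 0.01852 ≈ 37.4 hours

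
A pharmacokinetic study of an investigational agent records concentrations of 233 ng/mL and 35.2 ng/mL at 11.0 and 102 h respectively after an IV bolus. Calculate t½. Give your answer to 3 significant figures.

k = ln(C₁/C₂) / (t₂ − t₁) = ln(233/35.2) / (102 − 11.0)
  = 1.890 / 91.00 = 0.02077 h⁻¹
t½ = ln 2 / k = ln 2 / 0.02077 ≈ 33.4 hours

33.4 hours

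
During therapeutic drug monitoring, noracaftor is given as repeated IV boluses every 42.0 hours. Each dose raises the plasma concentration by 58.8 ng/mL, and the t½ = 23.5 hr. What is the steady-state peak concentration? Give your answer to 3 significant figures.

82.8 ng/mL

k = ln 2 / 23.5 = 0.02950 hr⁻¹
Fraction remaining after one interval: e^(−kτ) = e^(−0.02950 × 42.0) = 0.2897
R = 1 / (1 − 0.2897) = 1.408
Css,max = 58.8 × 1.408 ≈ 82.8 ng/mL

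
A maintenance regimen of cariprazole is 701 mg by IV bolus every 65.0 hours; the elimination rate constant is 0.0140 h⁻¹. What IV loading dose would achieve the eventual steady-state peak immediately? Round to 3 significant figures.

1170 mg

Accumulation ratio R = 1 / (1 − e^(−kτ)) = 1 / (1 − e^(−0.01400×65.0)) = 1 / (1 − 0.4025) = 1.674
Loading dose = maintenance dose × R = 701 × 1.674 ≈ 1170 mg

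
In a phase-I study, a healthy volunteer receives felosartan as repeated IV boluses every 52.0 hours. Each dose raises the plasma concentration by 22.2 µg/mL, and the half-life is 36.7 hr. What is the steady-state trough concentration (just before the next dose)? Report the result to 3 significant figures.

k = ln 2 / 36.7 = 0.01889 hr⁻¹
Fraction remaining after one interval: e^(−kτ) = e^(−0.01889 × 52.0) = 0.3745
R = 1 / (1 − 0.3745) = 1.599
Css,max = 22.2 × 1.599 = 35.49 µg/mL
Css,min = Css,max × e^(−kτ) = 35.49 × 0.3745 ≈ 13.3 µg/mL

13.3 µg/mL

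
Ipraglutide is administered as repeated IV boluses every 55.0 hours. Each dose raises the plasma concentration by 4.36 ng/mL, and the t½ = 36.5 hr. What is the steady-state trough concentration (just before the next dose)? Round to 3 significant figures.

k = ln 2 / 36.5 = 0.01899 hr⁻¹
Fraction remaining after one interval: e^(−kτ) = e^(−0.01899 × 55.0) = 0.3519
R = 1 / (1 − 0.3519) = 1.543
Css,max = 4.36 × 1.543 = 6.727 ng/mL
Css,min = Css,max × e^(−kτ) = 6.727 × 0.3519 ≈ 2.37 ng/mL

2.37 ng/mL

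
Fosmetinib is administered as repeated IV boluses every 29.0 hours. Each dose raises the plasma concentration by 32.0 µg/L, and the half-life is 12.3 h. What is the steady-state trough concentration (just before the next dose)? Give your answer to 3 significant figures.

7.76 µg/L

k = ln 2 / 12.3 = 0.05635 h⁻¹
Fraction remaining after one interval: e^(−kτ) = e^(−0.05635 × 29.0) = 0.1951
R = 1 / (1 − 0.1951) = 1.242
Css,max = 32.0 × 1.242 = 39.76 µg/L
Css,min = Css,max × e^(−kτ) = 39.76 × 0.1951 ≈ 7.76 µg/L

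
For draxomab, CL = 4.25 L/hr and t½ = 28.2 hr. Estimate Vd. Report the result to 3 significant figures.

173 L

k = ln 2 / t½ = ln 2 / 28.2 = 0.02458 hr⁻¹
V = CL / k = 4.25 / 0.02458 ≈ 173 L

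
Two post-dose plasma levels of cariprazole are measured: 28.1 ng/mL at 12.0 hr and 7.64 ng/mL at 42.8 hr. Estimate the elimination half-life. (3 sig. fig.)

k = ln(C₁/C₂) / (t₂ − t₁) = ln(28.1/7.64) / (42.8 − 12.0)
  = 1.302 / 30.80 = 0.04228 hr⁻¹
t½ = ln 2 / k = ln 2 / 0.04228 ≈ 16.4 hours

16.4 hours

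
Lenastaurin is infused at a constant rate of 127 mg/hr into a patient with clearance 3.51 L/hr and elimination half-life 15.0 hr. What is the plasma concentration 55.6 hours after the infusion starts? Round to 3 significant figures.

33.4 mg/L

Css = rate / CL = 127 / 3.51 = 36.18 mg/L
k = ln 2 / 15.0 = 0.04621 hr⁻¹
C(t) = Css (1 − e^(−kt)) = 36.18 × (1 − e^(−2.569)) = 36.18 × 0.9234 ≈ 33.4 mg/L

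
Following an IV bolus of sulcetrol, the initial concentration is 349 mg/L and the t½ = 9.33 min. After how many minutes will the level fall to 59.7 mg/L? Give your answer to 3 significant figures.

k = ln 2 / 9.33 = 0.07429 min⁻¹
C(t) = C₀ e^(−kt)  ⇒  t = ln(C₀/C) / k
t = ln(349/59.7) / 0.07429 = 1.766 / 0.07429 ≈ 23.8 minutes

23.8 minutes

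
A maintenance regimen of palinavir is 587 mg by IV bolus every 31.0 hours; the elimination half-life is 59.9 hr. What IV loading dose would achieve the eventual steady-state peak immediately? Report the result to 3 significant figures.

1950 mg

k = ln 2 / 59.9 = 0.01157 hr⁻¹
Accumulation ratio R = 1 / (1 − e^(−kτ)) = 1 / (1 − e^(−0.01157×31.0)) = 1 / (1 − 0.6986) = 3.317
Loading dose = maintenance dose × R = 587 × 3.317 ≈ 1950 mg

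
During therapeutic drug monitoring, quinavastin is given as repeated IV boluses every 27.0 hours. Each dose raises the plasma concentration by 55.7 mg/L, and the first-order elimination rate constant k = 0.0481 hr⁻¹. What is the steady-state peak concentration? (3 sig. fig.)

Fraction remaining after one interval: e^(−kτ) = e^(−0.04810 × 27.0) = 0.2729
R = 1 / (1 − 0.2729) = 1.375
Css,max = 55.7 × 1.375 ≈ 76.6 mg/L

76.6 mg/L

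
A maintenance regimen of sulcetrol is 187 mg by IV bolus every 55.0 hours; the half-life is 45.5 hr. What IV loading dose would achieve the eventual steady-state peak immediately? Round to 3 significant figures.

330 mg

k = ln 2 / 45.5 = 0.01523 hr⁻¹
Accumulation ratio R = 1 / (1 − e^(−kτ)) = 1 / (1 − e^(−0.01523×55.0)) = 1 / (1 − 0.4326) = 1.763
Loading dose = maintenance dose × R = 187 × 1.763 ≈ 330 mg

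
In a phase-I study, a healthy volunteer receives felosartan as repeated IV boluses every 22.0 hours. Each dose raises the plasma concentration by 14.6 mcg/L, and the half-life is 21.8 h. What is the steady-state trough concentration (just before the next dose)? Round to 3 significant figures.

k = ln 2 / 21.8 = 0.03180 h⁻¹
Fraction remaining after one interval: e^(−kτ) = e^(−0.03180 × 22.0) = 0.4968
R = 1 / (1 − 0.4968) = 1.987
Css,max = 14.6 × 1.987 = 29.02 mcg/L
Css,min = Css,max × e^(−kτ) = 29.02 × 0.4968 ≈ 14.4 mcg/L

14.4 mcg/L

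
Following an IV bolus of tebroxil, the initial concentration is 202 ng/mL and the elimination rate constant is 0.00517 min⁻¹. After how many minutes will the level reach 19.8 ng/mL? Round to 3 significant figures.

449 minutes

C(t) = C₀ e^(−kt)  ⇒  t = ln(C₀/C) / k
t = ln(202/19.8) / 0.005170 = 2.323 / 0.005170 ≈ 449 minutes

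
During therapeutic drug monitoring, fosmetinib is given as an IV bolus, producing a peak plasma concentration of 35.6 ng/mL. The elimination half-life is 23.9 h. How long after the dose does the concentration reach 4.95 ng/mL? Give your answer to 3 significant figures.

68.0 hours

k = ln 2 / 23.9 = 0.02900 h⁻¹
C(t) = C₀ e^(−kt)  ⇒  t = ln(C₀/C) / k
t = ln(35.6/4.95) / 0.02900 = 1.973 / 0.02900 ≈ 68.0 hours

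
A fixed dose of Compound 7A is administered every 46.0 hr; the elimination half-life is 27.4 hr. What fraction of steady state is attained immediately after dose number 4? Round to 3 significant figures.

0.990

k = ln 2 / 27.4 = 0.02530 hr⁻¹
f_n = 1 − e^(−nkτ) = 1 − e^(−4 × 0.02530 × 46.0) = 1 − e^(−4.655) = 1 − 0.009517 ≈ 0.990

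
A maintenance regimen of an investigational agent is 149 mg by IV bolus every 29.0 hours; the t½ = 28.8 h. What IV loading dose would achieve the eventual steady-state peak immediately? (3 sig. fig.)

297 mg

k = ln 2 / 28.8 = 0.02407 h⁻¹
Accumulation ratio R = 1 / (1 − e^(−kτ)) = 1 / (1 − e^(−0.02407×29.0)) = 1 / (1 − 0.4976) = 1.990
Loading dose = maintenance dose × R = 149 × 1.990 ≈ 297 mg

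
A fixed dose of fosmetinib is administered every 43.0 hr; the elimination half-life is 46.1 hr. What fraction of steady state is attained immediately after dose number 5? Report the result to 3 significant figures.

k = ln 2 / 46.1 = 0.01504 hr⁻¹
f_n = 1 − e^(−nkτ) = 1 − e^(−5 × 0.01504 × 43.0) = 1 − e^(−3.233) = 1 − 0.03945 ≈ 0.961

0.961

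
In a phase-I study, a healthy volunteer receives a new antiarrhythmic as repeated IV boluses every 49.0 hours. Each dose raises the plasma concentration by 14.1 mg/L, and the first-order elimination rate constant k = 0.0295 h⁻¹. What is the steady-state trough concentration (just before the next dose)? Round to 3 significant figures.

4.35 mg/L

Fraction remaining after one interval: e^(−kτ) = e^(−0.02950 × 49.0) = 0.2356
R = 1 / (1 − 0.2356) = 1.308
Css,max = 14.1 × 1.308 = 18.45 mg/L
Css,min = Css,max × e^(−kτ) = 18.45 × 0.2356 ≈ 4.35 mg/L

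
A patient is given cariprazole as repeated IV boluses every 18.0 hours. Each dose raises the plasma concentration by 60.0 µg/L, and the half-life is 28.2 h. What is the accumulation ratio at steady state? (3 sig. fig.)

2.80

k = ln 2 / 28.2 = 0.02458 h⁻¹
Fraction remaining after one interval: e^(−kτ) = e^(−0.02458 × 18.0) = 0.6425
R = 1 / (1 − 0.6425) = 1 / 0.3575 ≈ 2.80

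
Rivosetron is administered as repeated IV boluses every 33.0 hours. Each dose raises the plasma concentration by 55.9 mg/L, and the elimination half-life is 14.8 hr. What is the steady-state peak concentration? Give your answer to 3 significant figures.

k = ln 2 / 14.8 = 0.04683 hr⁻¹
Fraction remaining after one interval: e^(−kτ) = e^(−0.04683 × 33.0) = 0.2132
R = 1 / (1 − 0.2132) = 1.271
Css,max = 55.9 × 1.271 ≈ 71.0 mg/L

71.0 mg/L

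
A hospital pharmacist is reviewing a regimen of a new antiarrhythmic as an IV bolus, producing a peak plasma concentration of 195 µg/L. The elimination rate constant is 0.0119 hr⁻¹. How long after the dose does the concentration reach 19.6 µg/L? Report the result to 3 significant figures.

C(t) = C₀ e^(−kt)  ⇒  t = ln(C₀/C) / k
t = ln(195/19.6) / 0.01190 = 2.297 / 0.01190 ≈ 193 hours

193 hours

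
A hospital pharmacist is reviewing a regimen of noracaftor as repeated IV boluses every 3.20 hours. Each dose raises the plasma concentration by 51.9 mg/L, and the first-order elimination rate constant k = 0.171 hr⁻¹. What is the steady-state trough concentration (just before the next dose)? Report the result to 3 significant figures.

71.3 mg/L

Fraction remaining after one interval: e^(−kτ) = e^(−0.1710 × 3.20) = 0.5786
R = 1 / (1 − 0.5786) = 2.373
Css,max = 51.9 × 2.373 = 123.2 mg/L
Css,min = Css,max × e^(−kτ) = 123.2 × 0.5786 ≈ 71.3 mg/L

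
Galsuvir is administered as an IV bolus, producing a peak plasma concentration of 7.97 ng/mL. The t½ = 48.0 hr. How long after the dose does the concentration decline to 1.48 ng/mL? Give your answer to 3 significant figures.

117 hours

k = ln 2 / 48.0 = 0.01444 hr⁻¹
C(t) = C₀ e^(−kt)  ⇒  t = ln(C₀/C) / k
t = ln(7.97/1.48) / 0.01444 = 1.684 / 0.01444 ≈ 117 hours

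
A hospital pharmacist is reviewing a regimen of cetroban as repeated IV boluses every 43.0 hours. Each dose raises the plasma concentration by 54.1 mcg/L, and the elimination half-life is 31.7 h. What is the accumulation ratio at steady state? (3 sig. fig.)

k = ln 2 / 31.7 = 0.02187 h⁻¹
Fraction remaining after one interval: e^(−kτ) = e^(−0.02187 × 43.0) = 0.3905
R = 1 / (1 − 0.3905) = 1 / 0.6095 ≈ 1.64

1.64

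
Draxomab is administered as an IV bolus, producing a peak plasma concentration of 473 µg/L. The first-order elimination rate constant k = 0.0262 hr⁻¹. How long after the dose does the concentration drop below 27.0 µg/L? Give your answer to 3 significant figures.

109 hours

C(t) = C₀ e^(−kt)  ⇒  t = ln(C₀/C) / k
t = ln(473/27.0) / 0.02620 = 2.863 / 0.02620 ≈ 109 hours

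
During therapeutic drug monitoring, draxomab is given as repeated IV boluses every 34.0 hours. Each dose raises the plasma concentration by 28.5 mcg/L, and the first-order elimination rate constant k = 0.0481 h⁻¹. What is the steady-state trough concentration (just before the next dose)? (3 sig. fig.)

Fraction remaining after one interval: e^(−kτ) = e^(−0.04810 × 34.0) = 0.1949
R = 1 / (1 − 0.1949) = 1.242
Css,max = 28.5 × 1.242 = 35.40 mcg/L
Css,min = Css,max × e^(−kτ) = 35.40 × 0.1949 ≈ 6.90 mcg/L

6.90 mcg/L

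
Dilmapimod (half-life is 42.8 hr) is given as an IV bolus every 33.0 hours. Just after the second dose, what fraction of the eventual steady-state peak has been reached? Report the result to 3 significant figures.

k = ln 2 / 42.8 = 0.01620 hr⁻¹
f_n = 1 − e^(−nkτ) = 1 − e^(−2 × 0.01620 × 33.0) = 1 − e^(−1.069) = 1 − 0.3434 ≈ 0.657

0.657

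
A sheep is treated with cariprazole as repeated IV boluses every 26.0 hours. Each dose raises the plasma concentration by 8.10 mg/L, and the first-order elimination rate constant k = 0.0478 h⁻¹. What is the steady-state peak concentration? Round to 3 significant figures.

11.4 mg/L

Fraction remaining after one interval: e^(−kτ) = e^(−0.04780 × 26.0) = 0.2886
R = 1 / (1 − 0.2886) = 1.406
Css,max = 8.10 × 1.406 ≈ 11.4 mg/L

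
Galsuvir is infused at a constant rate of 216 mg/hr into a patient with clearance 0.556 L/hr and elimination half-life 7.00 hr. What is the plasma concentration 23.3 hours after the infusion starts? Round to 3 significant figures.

Css = rate / CL = 216 / 0.556 = 388.5 µg/mL
k = ln 2 / 7.00 = 0.09902 hr⁻¹
C(t) = Css (1 − e^(−kt)) = 388.5 × (1 − e^(−2.307)) = 388.5 × 0.9005 ≈ 350 µg/mL

350 µg/mL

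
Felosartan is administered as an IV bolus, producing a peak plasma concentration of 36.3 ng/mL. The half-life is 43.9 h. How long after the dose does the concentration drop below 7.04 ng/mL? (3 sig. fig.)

k = ln 2 / 43.9 = 0.01579 h⁻¹
C(t) = C₀ e^(−kt)  ⇒  t = ln(C₀/C) / k
t = ln(36.3/7.04) / 0.01579 = 1.640 / 0.01579 ≈ 104 hours

104 hours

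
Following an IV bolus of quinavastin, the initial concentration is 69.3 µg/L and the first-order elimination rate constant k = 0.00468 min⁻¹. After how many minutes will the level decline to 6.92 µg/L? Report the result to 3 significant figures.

492 minutes

C(t) = C₀ e^(−kt)  ⇒  t = ln(C₀/C) / k
t = ln(69.3/6.92) / 0.004680 = 2.304 / 0.004680 ≈ 492 minutes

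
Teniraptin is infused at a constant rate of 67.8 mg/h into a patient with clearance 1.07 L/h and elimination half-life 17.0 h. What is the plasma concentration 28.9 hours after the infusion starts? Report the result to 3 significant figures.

Css = rate / CL = 67.8 / 1.07 = 63.36 mg/L
k = ln 2 / 17.0 = 0.04077 h⁻¹
C(t) = Css (1 − e^(−kt)) = 63.36 × (1 − e^(−1.178)) = 63.36 × 0.6922 ≈ 43.9 mg/L

43.9 mg/L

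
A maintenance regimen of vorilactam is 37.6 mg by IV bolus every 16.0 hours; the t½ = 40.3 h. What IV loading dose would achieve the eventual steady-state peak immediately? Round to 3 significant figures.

k = ln 2 / 40.3 = 0.01720 h⁻¹
Accumulation ratio R = 1 / (1 − e^(−kτ)) = 1 / (1 − e^(−0.01720×16.0)) = 1 / (1 − 0.7594) = 4.157
Loading dose = maintenance dose × R = 37.6 × 4.157 ≈ 156 mg

156 mg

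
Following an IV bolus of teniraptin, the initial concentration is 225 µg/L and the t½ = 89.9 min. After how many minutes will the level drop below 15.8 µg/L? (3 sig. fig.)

344 minutes

k = ln 2 / 89.9 = 0.007710 min⁻¹
C(t) = C₀ e^(−kt)  ⇒  t = ln(C₀/C) / k
t = ln(225/15.8) / 0.007710 = 2.656 / 0.007710 ≈ 344 minutes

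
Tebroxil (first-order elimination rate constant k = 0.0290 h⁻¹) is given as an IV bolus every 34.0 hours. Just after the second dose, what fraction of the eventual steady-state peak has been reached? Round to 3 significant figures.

f_n = 1 − e^(−nkτ) = 1 − e^(−2 × 0.02900 × 34.0) = 1 − e^(−1.972) = 1 − 0.1392 ≈ 0.861

0.861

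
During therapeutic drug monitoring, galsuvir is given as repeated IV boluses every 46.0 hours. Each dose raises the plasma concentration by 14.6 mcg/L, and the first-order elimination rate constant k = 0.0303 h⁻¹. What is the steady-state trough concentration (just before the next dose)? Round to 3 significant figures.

Fraction remaining after one interval: e^(−kτ) = e^(−0.03030 × 46.0) = 0.2481
R = 1 / (1 − 0.2481) = 1.330
Css,max = 14.6 × 1.330 = 19.42 mcg/L
Css,min = Css,max × e^(−kτ) = 19.42 × 0.2481 ≈ 4.82 mcg/L

4.82 mcg/L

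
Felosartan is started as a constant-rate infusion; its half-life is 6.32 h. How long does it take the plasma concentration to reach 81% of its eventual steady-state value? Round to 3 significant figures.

15.1 hours

k = ln 2 / 6.32 = 0.1097 h⁻¹
f = 1 − e^(−kt)  ⇒  t = −ln(1 − f) / k
t = −ln(1 − 0.81) / 0.1097 = 1.661 / 0.1097 ≈ 15.1 hours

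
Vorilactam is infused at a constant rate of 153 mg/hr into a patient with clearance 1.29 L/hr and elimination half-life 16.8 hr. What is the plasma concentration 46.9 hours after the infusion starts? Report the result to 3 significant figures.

Css = rate / CL = 153 / 1.29 = 118.6 µg/mL
k = ln 2 / 16.8 = 0.04126 hr⁻¹
C(t) = Css (1 − e^(−kt)) = 118.6 × (1 − e^(−1.935)) = 118.6 × 0.8556 ≈ 101 µg/mL

101 µg/mL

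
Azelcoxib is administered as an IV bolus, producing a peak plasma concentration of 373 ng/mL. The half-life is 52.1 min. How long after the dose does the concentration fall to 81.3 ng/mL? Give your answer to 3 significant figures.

115 minutes

k = ln 2 / 52.1 = 0.01330 min⁻¹
C(t) = C₀ e^(−kt)  ⇒  t = ln(C₀/C) / k
t = ln(373/81.3) / 0.01330 = 1.523 / 0.01330 ≈ 115 minutes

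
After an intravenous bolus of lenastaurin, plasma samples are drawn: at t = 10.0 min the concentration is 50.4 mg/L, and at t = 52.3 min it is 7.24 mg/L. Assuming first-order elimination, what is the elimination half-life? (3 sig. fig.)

k = ln(C₁/C₂) / (t₂ − t₁) = ln(50.4/7.24) / (52.3 − 10.0)
  = 1.940 / 42.30 = 0.04587 min⁻¹
t½ = ln 2 / k = ln 2 / 0.04587 ≈ 15.1 minutes

15.1 minutes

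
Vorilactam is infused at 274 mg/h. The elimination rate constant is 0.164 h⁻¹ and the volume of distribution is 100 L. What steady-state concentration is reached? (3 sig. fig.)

CL = k · V = 0.164 × 100 = 16.40 L/h
Css = rate / CL = 274 / 16.40 ≈ 16.7 µg/mL

16.7 µg/mL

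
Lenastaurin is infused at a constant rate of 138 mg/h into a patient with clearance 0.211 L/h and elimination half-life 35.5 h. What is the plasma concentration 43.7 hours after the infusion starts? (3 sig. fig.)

375 µg/mL

Css = rate / CL = 138 / 0.211 = 654.0 µg/mL
k = ln 2 / 35.5 = 0.01953 h⁻¹
C(t) = Css (1 − e^(−kt)) = 654.0 × (1 − e^(−0.8533)) = 654.0 × 0.5740 ≈ 375 µg/mL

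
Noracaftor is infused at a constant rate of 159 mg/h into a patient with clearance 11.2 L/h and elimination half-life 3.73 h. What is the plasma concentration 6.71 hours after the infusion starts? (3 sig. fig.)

Css = rate / CL = 159 / 11.2 = 14.20 µg/mL
k = ln 2 / 3.73 = 0.1858 h⁻¹
C(t) = Css (1 − e^(−kt)) = 14.20 × (1 − e^(−1.247)) = 14.20 × 0.7126 ≈ 10.1 µg/mL

10.1 µg/mL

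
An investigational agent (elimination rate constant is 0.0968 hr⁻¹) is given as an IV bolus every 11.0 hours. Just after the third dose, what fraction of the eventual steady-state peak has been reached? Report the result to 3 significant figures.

0.959

f_n = 1 − e^(−nkτ) = 1 − e^(−3 × 0.09680 × 11.0) = 1 − e^(−3.194) = 1 − 0.04099 ≈ 0.959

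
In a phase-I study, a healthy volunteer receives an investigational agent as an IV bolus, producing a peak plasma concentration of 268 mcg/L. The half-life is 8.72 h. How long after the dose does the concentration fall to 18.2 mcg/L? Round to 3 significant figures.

k = ln 2 / 8.72 = 0.07949 h⁻¹
C(t) = C₀ e^(−kt)  ⇒  t = ln(C₀/C) / k
t = ln(268/18.2) / 0.07949 = 2.690 / 0.07949 ≈ 33.8 hours

33.8 hours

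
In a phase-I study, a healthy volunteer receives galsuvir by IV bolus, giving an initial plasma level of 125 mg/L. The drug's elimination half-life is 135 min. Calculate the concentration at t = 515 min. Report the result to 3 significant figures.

8.88 mg/L

k = ln 2 / 135 = 0.005134 min⁻¹
C(t) = C₀ e^(−kt) = 125 × e^(−0.005134 × 515) = 125 × e^(−2.644) = 125 × 0.07106 ≈ 8.88 mg/L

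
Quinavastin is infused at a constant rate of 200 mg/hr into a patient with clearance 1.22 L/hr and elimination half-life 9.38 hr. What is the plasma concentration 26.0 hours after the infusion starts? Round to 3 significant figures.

Css = rate / CL = 200 / 1.22 = 163.9 mg/L
k = ln 2 / 9.38 = 0.07390 hr⁻¹
C(t) = Css (1 − e^(−kt)) = 163.9 × (1 − e^(−1.921)) = 163.9 × 0.8536 ≈ 140 mg/L

140 mg/L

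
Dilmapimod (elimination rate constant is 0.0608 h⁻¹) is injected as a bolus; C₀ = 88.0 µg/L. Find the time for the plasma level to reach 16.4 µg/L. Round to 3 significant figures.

C(t) = C₀ e^(−kt)  ⇒  t = ln(C₀/C) / k
t = ln(88.0/16.4) / 0.06080 = 1.680 / 0.06080 ≈ 27.6 hours

27.6 hours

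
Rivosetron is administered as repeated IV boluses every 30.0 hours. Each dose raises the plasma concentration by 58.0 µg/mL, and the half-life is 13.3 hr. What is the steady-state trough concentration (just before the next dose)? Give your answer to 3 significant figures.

15.4 µg/mL

k = ln 2 / 13.3 = 0.05212 hr⁻¹
Fraction remaining after one interval: e^(−kτ) = e^(−0.05212 × 30.0) = 0.2094
R = 1 / (1 − 0.2094) = 1.265
Css,max = 58.0 × 1.265 = 73.36 µg/mL
Css,min = Css,max × e^(−kτ) = 73.36 × 0.2094 ≈ 15.4 µg/mL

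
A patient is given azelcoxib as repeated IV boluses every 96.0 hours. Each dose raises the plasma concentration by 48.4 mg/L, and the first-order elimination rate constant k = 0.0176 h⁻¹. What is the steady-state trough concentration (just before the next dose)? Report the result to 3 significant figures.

11.0 mg/L

Fraction remaining after one interval: e^(−kτ) = e^(−0.01760 × 96.0) = 0.1846
R = 1 / (1 − 0.1846) = 1.226
Css,max = 48.4 × 1.226 = 59.36 mg/L
Css,min = Css,max × e^(−kτ) = 59.36 × 0.1846 ≈ 11.0 mg/L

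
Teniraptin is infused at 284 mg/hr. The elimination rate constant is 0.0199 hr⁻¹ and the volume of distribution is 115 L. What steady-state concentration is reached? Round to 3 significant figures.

CL = k · V = 0.0199 × 115 = 2.288 L/hr
Css = rate / CL = 284 / 2.288 ≈ 124 mg/L

124 mg/L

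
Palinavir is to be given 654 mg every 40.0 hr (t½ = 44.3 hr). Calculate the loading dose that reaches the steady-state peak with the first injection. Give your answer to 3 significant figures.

k = ln 2 / 44.3 = 0.01565 hr⁻¹
Accumulation ratio R = 1 / (1 − e^(−kτ)) = 1 / (1 − e^(−0.01565×40.0)) = 1 / (1 − 0.5348) = 2.150
Loading dose = maintenance dose × R = 654 × 2.150 ≈ 1410 mg

1410 mg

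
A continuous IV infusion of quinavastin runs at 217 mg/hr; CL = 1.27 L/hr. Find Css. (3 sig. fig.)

Css = infusion rate / CL = 217 / 1.27 ≈ 171 mg/L

171 mg/L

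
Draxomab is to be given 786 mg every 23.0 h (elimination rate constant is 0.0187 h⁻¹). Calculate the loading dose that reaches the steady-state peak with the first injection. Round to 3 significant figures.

Accumulation ratio R = 1 / (1 − e^(−kτ)) = 1 / (1 − e^(−0.01870×23.0)) = 1 / (1 − 0.6504) = 2.861
Loading dose = maintenance dose × R = 786 × 2.861 ≈ 2250 mg

2250 mg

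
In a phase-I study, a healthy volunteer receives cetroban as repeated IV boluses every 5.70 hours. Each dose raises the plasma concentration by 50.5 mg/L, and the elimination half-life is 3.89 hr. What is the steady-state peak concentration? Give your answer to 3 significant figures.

k = ln 2 / 3.89 = 0.1782 hr⁻¹
Fraction remaining after one interval: e^(−kτ) = e^(−0.1782 × 5.70) = 0.3622
R = 1 / (1 − 0.3622) = 1.568
Css,max = 50.5 × 1.568 ≈ 79.2 mg/L

79.2 mg/L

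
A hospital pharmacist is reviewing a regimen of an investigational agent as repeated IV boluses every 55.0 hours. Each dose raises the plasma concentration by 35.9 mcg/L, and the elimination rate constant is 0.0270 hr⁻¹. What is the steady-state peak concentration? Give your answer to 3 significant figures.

Fraction remaining after one interval: e^(−kτ) = e^(−0.02700 × 55.0) = 0.2265
R = 1 / (1 − 0.2265) = 1.293
Css,max = 35.9 × 1.293 ≈ 46.4 mcg/L

46.4 mcg/L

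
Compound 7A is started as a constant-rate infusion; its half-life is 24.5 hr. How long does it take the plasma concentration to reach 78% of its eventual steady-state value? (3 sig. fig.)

k = ln 2 / 24.5 = 0.02829 hr⁻¹
f = 1 − e^(−kt)  ⇒  t = −ln(1 − f) / k
t = −ln(1 − 0.78) / 0.02829 = 1.514 / 0.02829 ≈ 53.5 hours

53.5 hours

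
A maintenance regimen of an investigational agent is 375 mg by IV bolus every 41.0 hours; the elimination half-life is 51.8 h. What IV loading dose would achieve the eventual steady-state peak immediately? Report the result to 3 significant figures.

888 mg

k = ln 2 / 51.8 = 0.01338 h⁻¹
Accumulation ratio R = 1 / (1 − e^(−kτ)) = 1 / (1 − e^(−0.01338×41.0)) = 1 / (1 − 0.5777) = 2.368
Loading dose = maintenance dose × R = 375 × 2.368 ≈ 888 mg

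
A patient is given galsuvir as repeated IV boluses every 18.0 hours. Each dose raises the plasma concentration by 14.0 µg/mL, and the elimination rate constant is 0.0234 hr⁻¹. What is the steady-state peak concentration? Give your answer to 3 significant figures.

40.7 µg/mL

Fraction remaining after one interval: e^(−kτ) = e^(−0.02340 × 18.0) = 0.6563
R = 1 / (1 − 0.6563) = 2.909
Css,max = 14.0 × 2.909 ≈ 40.7 µg/mL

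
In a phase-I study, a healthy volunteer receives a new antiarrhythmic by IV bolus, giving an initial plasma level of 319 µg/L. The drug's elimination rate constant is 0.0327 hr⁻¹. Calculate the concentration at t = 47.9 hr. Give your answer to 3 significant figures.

66.6 µg/L

C(t) = C₀ e^(−kt) = 319 × e^(−0.03270 × 47.9) = 319 × e^(−1.566) = 319 × 0.2088 ≈ 66.6 µg/L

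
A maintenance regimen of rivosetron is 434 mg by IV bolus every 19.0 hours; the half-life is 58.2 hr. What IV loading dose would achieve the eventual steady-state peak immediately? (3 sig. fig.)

k = ln 2 / 58.2 = 0.01191 hr⁻¹
Accumulation ratio R = 1 / (1 − e^(−kτ)) = 1 / (1 − e^(−0.01191×19.0)) = 1 / (1 − 0.7975) = 4.938
Loading dose = maintenance dose × R = 434 × 4.938 ≈ 2140 mg

2140 mg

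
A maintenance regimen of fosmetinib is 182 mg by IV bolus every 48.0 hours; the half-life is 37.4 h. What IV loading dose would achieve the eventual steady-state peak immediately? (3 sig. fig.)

309 mg

k = ln 2 / 37.4 = 0.01853 h⁻¹
Accumulation ratio R = 1 / (1 − e^(−kτ)) = 1 / (1 − e^(−0.01853×48.0)) = 1 / (1 − 0.4108) = 1.697
Loading dose = maintenance dose × R = 182 × 1.697 ≈ 309 mg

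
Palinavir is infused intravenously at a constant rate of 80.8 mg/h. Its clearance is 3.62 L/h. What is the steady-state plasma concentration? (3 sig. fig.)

22.3 mg/L

Css = infusion rate / CL = 80.8 / 3.62 ≈ 22.3 mg/L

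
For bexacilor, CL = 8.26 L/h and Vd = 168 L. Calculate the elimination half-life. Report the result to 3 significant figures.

14.1 hours

k = CL / V = 8.26 / 168 = 0.04917 h⁻¹
t½ = ln 2 / k = ln 2 / 0.04917 ≈ 14.1 hours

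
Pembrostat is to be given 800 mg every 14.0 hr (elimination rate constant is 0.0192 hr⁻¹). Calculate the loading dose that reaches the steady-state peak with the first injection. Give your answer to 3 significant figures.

Accumulation ratio R = 1 / (1 − e^(−kτ)) = 1 / (1 − e^(−0.01920×14.0)) = 1 / (1 − 0.7643) = 4.243
Loading dose = maintenance dose × R = 800 × 4.243 ≈ 3390 mg

3390 mg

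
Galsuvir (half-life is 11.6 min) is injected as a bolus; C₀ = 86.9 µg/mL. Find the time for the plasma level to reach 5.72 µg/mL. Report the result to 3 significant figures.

k = ln 2 / 11.6 = 0.05975 min⁻¹
C(t) = C₀ e^(−kt)  ⇒  t = ln(C₀/C) / k
t = ln(86.9/5.72) / 0.05975 = 2.721 / 0.05975 ≈ 45.5 minutes

45.5 minutes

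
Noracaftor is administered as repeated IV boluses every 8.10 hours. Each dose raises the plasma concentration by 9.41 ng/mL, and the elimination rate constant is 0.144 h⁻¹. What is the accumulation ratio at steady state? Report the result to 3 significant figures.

Fraction remaining after one interval: e^(−kτ) = e^(−0.1440 × 8.10) = 0.3115
R = 1 / (1 − 0.3115) = 1 / 0.6885 ≈ 1.45

1.45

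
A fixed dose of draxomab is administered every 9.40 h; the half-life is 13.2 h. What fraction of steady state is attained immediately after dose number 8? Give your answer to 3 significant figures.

k = ln 2 / 13.2 = 0.05251 h⁻¹
f_n = 1 − e^(−nkτ) = 1 − e^(−8 × 0.05251 × 9.40) = 1 − e^(−3.949) = 1 − 0.01928 ≈ 0.981

0.981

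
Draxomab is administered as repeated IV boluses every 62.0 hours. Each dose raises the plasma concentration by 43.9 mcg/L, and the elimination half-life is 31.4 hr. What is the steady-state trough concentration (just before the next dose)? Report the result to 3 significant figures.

15.0 mcg/L

k = ln 2 / 31.4 = 0.02207 hr⁻¹
Fraction remaining after one interval: e^(−kτ) = e^(−0.02207 × 62.0) = 0.2545
R = 1 / (1 − 0.2545) = 1.341
Css,max = 43.9 × 1.341 = 58.88 mcg/L
Css,min = Css,max × e^(−kτ) = 58.88 × 0.2545 ≈ 15.0 mcg/L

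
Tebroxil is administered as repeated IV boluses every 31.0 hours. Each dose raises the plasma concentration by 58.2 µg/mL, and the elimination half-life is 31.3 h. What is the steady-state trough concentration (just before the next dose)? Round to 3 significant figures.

k = ln 2 / 31.3 = 0.02215 h⁻¹
Fraction remaining after one interval: e^(−kτ) = e^(−0.02215 × 31.0) = 0.5033
R = 1 / (1 − 0.5033) = 2.013
Css,max = 58.2 × 2.013 = 117.2 µg/mL
Css,min = Css,max × e^(−kτ) = 117.2 × 0.5033 ≈ 59.0 µg/mL

59.0 µg/mL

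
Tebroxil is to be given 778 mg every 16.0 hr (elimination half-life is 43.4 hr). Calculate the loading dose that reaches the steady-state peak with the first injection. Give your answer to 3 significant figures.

3450 mg

k = ln 2 / 43.4 = 0.01597 hr⁻¹
Accumulation ratio R = 1 / (1 − e^(−kτ)) = 1 / (1 − e^(−0.01597×16.0)) = 1 / (1 − 0.7745) = 4.435
Loading dose = maintenance dose × R = 778 × 4.435 ≈ 3450 mg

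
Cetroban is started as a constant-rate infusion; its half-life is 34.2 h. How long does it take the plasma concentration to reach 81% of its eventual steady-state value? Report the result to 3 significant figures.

k = ln 2 / 34.2 = 0.02027 h⁻¹
f = 1 − e^(−kt)  ⇒  t = −ln(1 − f) / k
t = −ln(1 − 0.81) / 0.02027 = 1.661 / 0.02027 ≈ 81.9 hours

81.9 hours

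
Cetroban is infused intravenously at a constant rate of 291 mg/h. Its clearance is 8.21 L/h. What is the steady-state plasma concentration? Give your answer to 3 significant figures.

35.4 µg/mL

Css = infusion rate / CL = 291 / 8.21 ≈ 35.4 µg/mL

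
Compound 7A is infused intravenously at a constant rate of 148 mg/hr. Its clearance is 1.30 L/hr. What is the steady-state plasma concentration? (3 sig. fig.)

Css = infusion rate / CL = 148 / 1.30 ≈ 114 mg/L

114 mg/L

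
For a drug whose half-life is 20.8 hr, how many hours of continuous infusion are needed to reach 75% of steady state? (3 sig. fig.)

k = ln 2 / 20.8 = 0.03332 hr⁻¹
f = 1 − e^(−kt)  ⇒  t = −ln(1 − f) / k
t = −ln(1 − 0.75) / 0.03332 = 1.386 / 0.03332 ≈ 41.6 hours

41.6 hours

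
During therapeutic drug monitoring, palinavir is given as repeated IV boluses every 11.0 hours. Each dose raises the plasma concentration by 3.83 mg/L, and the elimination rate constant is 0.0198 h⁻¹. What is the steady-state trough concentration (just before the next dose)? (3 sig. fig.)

15.7 mg/L

Fraction remaining after one interval: e^(−kτ) = e^(−0.01980 × 11.0) = 0.8043
R = 1 / (1 − 0.8043) = 5.110
Css,max = 3.83 × 5.110 = 19.57 mg/L
Css,min = Css,max × e^(−kτ) = 19.57 × 0.8043 ≈ 15.7 mg/L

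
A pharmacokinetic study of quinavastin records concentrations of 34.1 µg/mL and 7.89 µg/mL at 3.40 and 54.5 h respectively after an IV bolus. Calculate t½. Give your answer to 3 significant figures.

k = ln(C₁/C₂) / (t₂ − t₁) = ln(34.1/7.89) / (54.5 − 3.40)
  = 1.464 / 51.10 = 0.02864 h⁻¹
t½ = ln 2 / k = ln 2 / 0.02864 ≈ 24.2 hours

24.2 hours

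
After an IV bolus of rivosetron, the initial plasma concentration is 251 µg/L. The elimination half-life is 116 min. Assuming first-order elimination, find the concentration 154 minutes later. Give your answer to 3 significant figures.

100 µg/L

k = ln 2 / 116 = 0.005975 min⁻¹
154 min is 1.328 half-lives, so C = 251 × (1/2)^1.328 = 251 × 0.3984 ≈ 100 µg/L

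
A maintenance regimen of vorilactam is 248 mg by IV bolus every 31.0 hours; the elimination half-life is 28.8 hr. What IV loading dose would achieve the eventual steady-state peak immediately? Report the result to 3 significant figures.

472 mg

k = ln 2 / 28.8 = 0.02407 hr⁻¹
Accumulation ratio R = 1 / (1 − e^(−kτ)) = 1 / (1 − e^(−0.02407×31.0)) = 1 / (1 − 0.4742) = 1.902
Loading dose = maintenance dose × R = 248 × 1.902 ≈ 472 mg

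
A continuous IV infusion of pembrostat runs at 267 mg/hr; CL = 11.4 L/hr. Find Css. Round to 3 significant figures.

23.4 µg/mL

Css = infusion rate / CL = 267 / 11.4 ≈ 23.4 µg/mL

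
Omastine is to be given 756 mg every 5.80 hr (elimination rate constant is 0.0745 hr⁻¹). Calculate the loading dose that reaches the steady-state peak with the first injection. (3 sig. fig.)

Accumulation ratio R = 1 / (1 − e^(−kτ)) = 1 / (1 − e^(−0.07450×5.80)) = 1 / (1 − 0.6491) = 2.850
Loading dose = maintenance dose × R = 756 × 2.850 ≈ 2150 mg

2150 mg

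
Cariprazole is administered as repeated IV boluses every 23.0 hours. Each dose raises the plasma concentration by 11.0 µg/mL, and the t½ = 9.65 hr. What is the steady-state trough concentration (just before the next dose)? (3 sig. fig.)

2.61 µg/mL

k = ln 2 / 9.65 = 0.07183 hr⁻¹
Fraction remaining after one interval: e^(−kτ) = e^(−0.07183 × 23.0) = 0.1917
R = 1 / (1 − 0.1917) = 1.237
Css,max = 11.0 × 1.237 = 13.61 µg/mL
Css,min = Css,max × e^(−kτ) = 13.61 × 0.1917 ≈ 2.61 µg/mL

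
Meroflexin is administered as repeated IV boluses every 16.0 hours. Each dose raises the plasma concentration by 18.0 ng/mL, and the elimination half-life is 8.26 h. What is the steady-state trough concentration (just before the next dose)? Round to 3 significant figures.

6.36 ng/mL

k = ln 2 / 8.26 = 0.08392 h⁻¹
Fraction remaining after one interval: e^(−kτ) = e^(−0.08392 × 16.0) = 0.2612
R = 1 / (1 − 0.2612) = 1.353
Css,max = 18.0 × 1.353 = 24.36 ng/mL
Css,min = Css,max × e^(−kτ) = 24.36 × 0.2612 ≈ 6.36 ng/mL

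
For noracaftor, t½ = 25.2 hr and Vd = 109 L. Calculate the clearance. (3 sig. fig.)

k = ln 2 / t½ = ln 2 / 25.2 = 0.02751 hr⁻¹
CL = k · V = 0.02751 × 109 ≈ 3.00 L/hr

3.00 L/hr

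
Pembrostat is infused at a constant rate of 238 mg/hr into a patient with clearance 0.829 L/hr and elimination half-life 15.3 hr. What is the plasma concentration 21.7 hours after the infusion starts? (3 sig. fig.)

Css = rate / CL = 238 / 0.829 = 287.1 µg/mL
k = ln 2 / 15.3 = 0.04530 hr⁻¹
C(t) = Css (1 − e^(−kt)) = 287.1 × (1 − e^(−0.9831)) = 287.1 × 0.6258 ≈ 180 µg/mL

180 µg/mL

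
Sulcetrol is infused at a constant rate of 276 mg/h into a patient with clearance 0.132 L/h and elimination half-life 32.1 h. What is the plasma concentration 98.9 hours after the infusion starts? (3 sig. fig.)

Css = rate / CL = 276 / 0.132 = 2091 mg/L
k = ln 2 / 32.1 = 0.02159 h⁻¹
C(t) = Css (1 − e^(−kt)) = 2091 × (1 − e^(−2.136)) = 2091 × 0.8818 ≈ 1840 mg/L

1840 mg/L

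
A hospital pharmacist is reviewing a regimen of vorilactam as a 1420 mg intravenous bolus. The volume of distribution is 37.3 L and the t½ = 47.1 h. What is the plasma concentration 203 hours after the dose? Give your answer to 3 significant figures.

C₀ = dose / V = 1420 / 37.3 = 38.07 µg/mL
k = ln 2 / 47.1 = 0.01472 h⁻¹
C(t) = C₀ e^(−kt) = 38.07 × e^(−0.01472 × 203) = 38.07 × e^(−2.987) = 38.07 × 0.05042 ≈ 1.92 µg/mL

1.92 µg/mL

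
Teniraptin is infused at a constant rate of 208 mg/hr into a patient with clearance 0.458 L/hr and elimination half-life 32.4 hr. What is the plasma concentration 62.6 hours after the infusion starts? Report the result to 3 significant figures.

335 µg/mL

Css = rate / CL = 208 / 0.458 = 454.1 µg/mL
k = ln 2 / 32.4 = 0.02139 hr⁻¹
C(t) = Css (1 − e^(−kt)) = 454.1 × (1 − e^(−1.339)) = 454.1 × 0.7380 ≈ 335 µg/mL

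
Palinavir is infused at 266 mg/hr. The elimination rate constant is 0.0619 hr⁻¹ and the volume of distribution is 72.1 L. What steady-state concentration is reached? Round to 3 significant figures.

CL = k · V = 0.0619 × 72.1 = 4.463 L/hr
Css = rate / CL = 266 / 4.463 ≈ 59.6 mg/L

59.6 mg/L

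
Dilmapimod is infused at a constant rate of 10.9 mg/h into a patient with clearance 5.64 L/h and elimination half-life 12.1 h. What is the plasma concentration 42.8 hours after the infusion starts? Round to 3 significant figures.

1.77 mg/L

Css = rate / CL = 10.9 / 5.64 = 1.933 mg/L
k = ln 2 / 12.1 = 0.05728 h⁻¹
C(t) = Css (1 − e^(−kt)) = 1.933 × (1 − e^(−2.452)) = 1.933 × 0.9139 ≈ 1.77 mg/L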